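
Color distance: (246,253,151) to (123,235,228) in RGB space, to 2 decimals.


d = √[(R₁-R₂)² + (G₁-G₂)² + (B₁-B₂)²]
d = √[(246-123)² + (253-235)² + (151-228)²]
d = √[15129 + 324 + 5929]
d = √21382
d ≈ 146.23


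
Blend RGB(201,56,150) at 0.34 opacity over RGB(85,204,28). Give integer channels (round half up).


C = α×F + (1-α)×B, with 1-α = 0.66
R: 0.34×201 + 0.66×85 = 68.34 + 56.10 = 124.44 → 124
G: 0.34×56 + 0.66×204 = 19.04 + 134.64 = 153.68 → 154
B: 0.34×150 + 0.66×28 = 51.00 + 18.48 = 69.48 → 69
= RGB(124, 154, 69)


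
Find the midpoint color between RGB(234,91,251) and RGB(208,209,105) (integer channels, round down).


Midpoint: each channel = ⌊(C₁+C₂)/2⌋
R: ⌊(234+208)/2⌋ = 221
G: ⌊(91+209)/2⌋ = 150
B: ⌊(251+105)/2⌋ = 178
= RGB(221, 150, 178)


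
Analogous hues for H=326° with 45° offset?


Base hue: 326°
Left analog: (326 - 45) mod 360 = 281°
Right analog: (326 + 45) mod 360 = 11°
Analogous hues = 281° and 11°


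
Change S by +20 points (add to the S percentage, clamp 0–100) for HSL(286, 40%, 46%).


Original S = 40%
Adjustment = +20 percentage points
New S = 40 + (20) = 60
Clamp to [0, 100] → 60
= HSL(286°, 60%, 46%)


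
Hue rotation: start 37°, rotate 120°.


New hue = (H + rotation) mod 360
New hue = (37 + 120) mod 360
= 157 mod 360
= 157°


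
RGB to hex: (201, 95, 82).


R = 201 → C9 (hex)
G = 95 → 5F (hex)
B = 82 → 52 (hex)
Hex = #C95F52


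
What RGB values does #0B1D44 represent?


0B → 11 (R)
1D → 29 (G)
44 → 68 (B)
= RGB(11, 29, 68)


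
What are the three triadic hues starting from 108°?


Triadic: equally spaced at 120° intervals
H1 = 108°
H2 = (108 + 120) mod 360 = 228°
H3 = (108 + 240) mod 360 = 348°
Triadic = 108°, 228°, 348°


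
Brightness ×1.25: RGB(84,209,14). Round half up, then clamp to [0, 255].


Multiply each channel by 1.25, round half up, clamp to [0, 255]
R: 84×1.25 = 105
G: 209×1.25 = 261.25 → round → 261 → clamp → 255
B: 14×1.25 = 17.5 → round → 18
= RGB(105, 255, 18)


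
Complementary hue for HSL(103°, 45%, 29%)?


Complement = opposite side of color wheel = hue + 180°
H' = (103 + 180) mod 360 = 283°
S and L unchanged.
= HSL(283°, 45%, 29%)


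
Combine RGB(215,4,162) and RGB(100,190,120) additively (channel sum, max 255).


Additive: each channel = min(255, C₁+C₂)
R: 215+100 = 315 → 255
G: 4+190 = 194 → 194
B: 162+120 = 282 → 255
= RGB(255, 194, 255)


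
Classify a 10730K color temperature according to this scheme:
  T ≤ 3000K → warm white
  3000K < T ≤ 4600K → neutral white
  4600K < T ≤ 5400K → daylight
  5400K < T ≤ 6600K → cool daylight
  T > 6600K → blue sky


Temperature: 10730K
10730K > 6600K → blue sky
Classification: blue sky


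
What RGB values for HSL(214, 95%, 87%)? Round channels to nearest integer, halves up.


H=214°, S=0.95, L=0.87
C = (1-|2L-1|)×S = (1-|0.74|)×0.95 = 0.247
H' = H/60 = 214/60 ≈ 3.5667; X = C×(1-|H' mod 2 - 1|) ≈ 0.1070
m = L - C/2 = 0.87 - 0.1235 = 0.7465
Sector ⌊H'⌋ = 3 → (R',G',B') = (0.0, ≈0.1070, 0.247)
RGB = ((R'+m)×255, (G'+m)×255, (B'+m)×255) = (190.3575, 217.651, 253.3425)
Round half up → RGB(190, 218, 253)


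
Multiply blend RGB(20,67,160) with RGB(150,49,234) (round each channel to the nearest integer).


Multiply: C = A×B/255, rounded to nearest integer
R: 20×150/255 = 3000/255 ≈ 11.765 → 12
G: 67×49/255 = 3283/255 ≈ 12.875 → 13
B: 160×234/255 = 37440/255 ≈ 146.824 → 147
= RGB(12, 13, 147)


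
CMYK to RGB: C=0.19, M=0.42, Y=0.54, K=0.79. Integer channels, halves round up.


R = 255 × (1-C) × (1-K) = 255 × 0.81 × 0.21 = 43.3755 → 43
G = 255 × (1-M) × (1-K) = 255 × 0.58 × 0.21 = 31.059 → 31
B = 255 × (1-Y) × (1-K) = 255 × 0.46 × 0.21 = 24.633 → 25
= RGB(43, 31, 25)


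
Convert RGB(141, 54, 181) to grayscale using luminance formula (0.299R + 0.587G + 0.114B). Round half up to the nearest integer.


Gray = 0.299×R + 0.587×G + 0.114×B
Gray = 0.299×141 + 0.587×54 + 0.114×181
Gray = 42.159 + 31.698 + 20.634
Gray = 94.491 → round half up → 94
Gray = 94


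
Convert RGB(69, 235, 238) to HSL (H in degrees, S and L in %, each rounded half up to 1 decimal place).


Normalize: R'=69/255≈0.2706, G'=235/255≈0.9216, B'=238/255≈0.9333
Max=238/255, Min=69/255, Δ=Max-Min=169/255
L = (Max+Min)/2 = (238+69)/510 = 307/510 = 0.60196… → L = 60.2%
L > 0.5 → S = Δ/(2-Max-Min) = 169/(510-238-69) = 169/203 = 0.83251… → S = 83.3%
(the 1/255 factors cancel in S and H, so raw channel differences can be used)
Max is B' → H = 60 × ((R-G)/Δ + 4) = 60 × ((69-235)/169 + 4)
  -166/169 + 4 = -0.9822… + 4 = 3.0177…
  H = 60 × 3.0177… = 181.065…° → H = 181.1°
= HSL(181.1°, 83.3%, 60.2%)


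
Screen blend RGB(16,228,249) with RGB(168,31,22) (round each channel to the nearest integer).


Screen: C = 255 - (255-A)×(255-B)/255, rounded to nearest integer
R: 255 - (255-16)×(255-168)/255 = 255 - 20793/255 ≈ 255 - 81.541 = 173.459 → 173
G: 255 - (255-228)×(255-31)/255 = 255 - 6048/255 ≈ 255 - 23.718 = 231.282 → 231
B: 255 - (255-249)×(255-22)/255 = 255 - 1398/255 ≈ 255 - 5.482 = 249.518 → 250
= RGB(173, 231, 250)


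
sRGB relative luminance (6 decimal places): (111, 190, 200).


Linearize each channel (sRGB transfer function): c = v/255; c_lin = c/12.92 if c ≤ 0.04045, else ((c+0.055)/1.055)^2.4
  R: 111/255 ≈ 0.435294 > 0.04045 → ((0.435294+0.055)/1.055)^2.4 ≈ 0.158961
  G: 190/255 ≈ 0.745098 > 0.04045 → ((0.745098+0.055)/1.055)^2.4 ≈ 0.514918
  B: 200/255 ≈ 0.784314 > 0.04045 → ((0.784314+0.055)/1.055)^2.4 ≈ 0.577580
R_lin = 0.158961, G_lin = 0.514918, B_lin = 0.577580
L = 0.2126×R + 0.7152×G + 0.0722×B
L = 0.2126×0.158961 + 0.7152×0.514918 + 0.0722×0.577580
L ≈ 0.443765


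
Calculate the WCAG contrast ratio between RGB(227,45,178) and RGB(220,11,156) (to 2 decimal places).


Linearize each sRGB channel c=v/255: c/12.92 if c ≤ 0.04045 else ((c+0.055)/1.055)^2.4
L = 0.2126×R_lin + 0.7152×G_lin + 0.0722×B_lin
Color 1 (227,45,178):
  R=227: 227/255≈0.8902 > 0.04045 → ((0.8902+0.055)/1.055)^2.4 ≈ 0.76815
  G=45: 45/255≈0.1765 > 0.04045 → ((0.1765+0.055)/1.055)^2.4 ≈ 0.02624
  B=178: 178/255≈0.6980 > 0.04045 → ((0.6980+0.055)/1.055)^2.4 ≈ 0.44520
  L1 = 0.2126×0.76815 + 0.7152×0.02624 + 0.0722×0.44520 ≈ 0.21422
Color 2 (220,11,156):
  R=220: 220/255≈0.8627 > 0.04045 → ((0.8627+0.055)/1.055)^2.4 ≈ 0.71569
  G=11: 11/255≈0.0431 > 0.04045 → ((0.0431+0.055)/1.055)^2.4 ≈ 0.00335
  B=156: 156/255≈0.6118 > 0.04045 → ((0.6118+0.055)/1.055)^2.4 ≈ 0.33245
  L2 = 0.2126×0.71569 + 0.7152×0.00335 + 0.0722×0.33245 ≈ 0.17855
Lighter = 0.21422, Darker = 0.17855
Ratio = (L_lighter + 0.05) / (L_darker + 0.05)
Ratio = (0.21422 + 0.05) / (0.17855 + 0.05) = 0.26422 / 0.22855 ≈ 1.1561
Ratio ≈ 1.16:1


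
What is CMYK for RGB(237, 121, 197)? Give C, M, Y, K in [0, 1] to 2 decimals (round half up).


R'=237/255≈0.9294, G'=121/255≈0.4745, B'=197/255≈0.7725
K = 1 - max(R',G',B') = 1 - 237/255 = 18/255 = 0.07058… → 0.07
(1-R'-K)/(1-K) simplifies to (max-R)/max with max = 237:
C = (237-237)/237 = 0/237 = 0 → 0.00
M = (237-121)/237 = 116/237 = 0.48945… → 0.49
Y = (237-197)/237 = 40/237 = 0.16877… → 0.17
= CMYK(0.00, 0.49, 0.17, 0.07)


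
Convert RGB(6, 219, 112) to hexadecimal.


R = 6 → 06 (hex)
G = 219 → DB (hex)
B = 112 → 70 (hex)
Hex = #06DB70


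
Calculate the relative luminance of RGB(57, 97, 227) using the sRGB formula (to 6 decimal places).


Linearize each channel (sRGB transfer function): c = v/255; c_lin = c/12.92 if c ≤ 0.04045, else ((c+0.055)/1.055)^2.4
  R: 57/255 ≈ 0.223529 > 0.04045 → ((0.223529+0.055)/1.055)^2.4 ≈ 0.040915
  G: 97/255 ≈ 0.380392 > 0.04045 → ((0.380392+0.055)/1.055)^2.4 ≈ 0.119538
  B: 227/255 ≈ 0.890196 > 0.04045 → ((0.890196+0.055)/1.055)^2.4 ≈ 0.768151
R_lin = 0.040915, G_lin = 0.119538, B_lin = 0.768151
L = 0.2126×R + 0.7152×G + 0.0722×B
L = 0.2126×0.040915 + 0.7152×0.119538 + 0.0722×0.768151
L ≈ 0.149653


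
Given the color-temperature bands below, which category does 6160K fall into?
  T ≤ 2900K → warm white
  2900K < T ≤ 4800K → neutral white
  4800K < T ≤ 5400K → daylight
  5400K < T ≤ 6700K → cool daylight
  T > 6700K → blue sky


Temperature: 6160K
5400K < 6160K ≤ 6700K → cool daylight
Classification: cool daylight


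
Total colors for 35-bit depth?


Colors = 2^bits = 2^35
= 34,359,738,368 colors


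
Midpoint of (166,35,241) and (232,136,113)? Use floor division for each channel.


Midpoint: each channel = ⌊(C₁+C₂)/2⌋
R: ⌊(166+232)/2⌋ = 199
G: ⌊(35+136)/2⌋ = 85
B: ⌊(241+113)/2⌋ = 177
= RGB(199, 85, 177)


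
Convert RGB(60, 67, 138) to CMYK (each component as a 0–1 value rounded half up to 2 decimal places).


R'=60/255≈0.2353, G'=67/255≈0.2627, B'=138/255≈0.5412
K = 1 - max(R',G',B') = 1 - 138/255 = 117/255 = 0.45882… → 0.46
(1-R'-K)/(1-K) simplifies to (max-R)/max with max = 138:
C = (138-60)/138 = 78/138 = 0.56521… → 0.57
M = (138-67)/138 = 71/138 = 0.51449… → 0.51
Y = (138-138)/138 = 0/138 = 0 → 0.00
= CMYK(0.57, 0.51, 0.00, 0.46)


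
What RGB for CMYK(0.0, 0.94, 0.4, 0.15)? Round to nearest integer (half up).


R = 255 × (1-C) × (1-K) = 255 × 1.00 × 0.85 = 216.75 → 217
G = 255 × (1-M) × (1-K) = 255 × 0.06 × 0.85 = 13.005 → 13
B = 255 × (1-Y) × (1-K) = 255 × 0.60 × 0.85 = 130.05 → 130
= RGB(217, 13, 130)


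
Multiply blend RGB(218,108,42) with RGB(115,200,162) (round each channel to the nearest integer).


Multiply: C = A×B/255, rounded to nearest integer
R: 218×115/255 = 25070/255 ≈ 98.314 → 98
G: 108×200/255 = 21600/255 ≈ 84.706 → 85
B: 42×162/255 = 6804/255 ≈ 26.682 → 27
= RGB(98, 85, 27)


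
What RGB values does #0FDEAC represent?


0F → 15 (R)
DE → 222 (G)
AC → 172 (B)
= RGB(15, 222, 172)


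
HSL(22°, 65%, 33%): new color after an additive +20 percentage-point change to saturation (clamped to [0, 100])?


Original S = 65%
Adjustment = +20 percentage points
New S = 65 + (20) = 85
Clamp to [0, 100] → 85
= HSL(22°, 85%, 33%)


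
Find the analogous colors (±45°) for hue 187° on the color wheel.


Base hue: 187°
Left analog: (187 - 45) mod 360 = 142°
Right analog: (187 + 45) mod 360 = 232°
Analogous hues = 142° and 232°


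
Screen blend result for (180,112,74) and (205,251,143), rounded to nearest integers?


Screen: C = 255 - (255-A)×(255-B)/255, rounded to nearest integer
R: 255 - (255-180)×(255-205)/255 = 255 - 3750/255 ≈ 255 - 14.706 = 240.294 → 240
G: 255 - (255-112)×(255-251)/255 = 255 - 572/255 ≈ 255 - 2.243 = 252.757 → 253
B: 255 - (255-74)×(255-143)/255 = 255 - 20272/255 ≈ 255 - 79.498 = 175.502 → 176
= RGB(240, 253, 176)


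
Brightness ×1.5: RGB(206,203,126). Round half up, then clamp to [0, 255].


Multiply each channel by 1.5, round half up, clamp to [0, 255]
R: 206×1.5 = 309 → clamp → 255
G: 203×1.5 = 304.5 → round → 305 → clamp → 255
B: 126×1.5 = 189
= RGB(255, 255, 189)


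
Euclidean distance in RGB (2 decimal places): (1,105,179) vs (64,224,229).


d = √[(R₁-R₂)² + (G₁-G₂)² + (B₁-B₂)²]
d = √[(1-64)² + (105-224)² + (179-229)²]
d = √[3969 + 14161 + 2500]
d = √20630
d ≈ 143.63


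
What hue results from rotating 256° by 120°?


New hue = (H + rotation) mod 360
New hue = (256 + 120) mod 360
= 376 mod 360
= 16°


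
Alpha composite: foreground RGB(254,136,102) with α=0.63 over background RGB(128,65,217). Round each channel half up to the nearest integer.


C = α×F + (1-α)×B, with 1-α = 0.37
R: 0.63×254 + 0.37×128 = 160.02 + 47.36 = 207.38 → 207
G: 0.63×136 + 0.37×65 = 85.68 + 24.05 = 109.73 → 110
B: 0.63×102 + 0.37×217 = 64.26 + 80.29 = 144.55 → 145
= RGB(207, 110, 145)


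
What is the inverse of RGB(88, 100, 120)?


Invert: (255-R, 255-G, 255-B)
R: 255-88 = 167
G: 255-100 = 155
B: 255-120 = 135
= RGB(167, 155, 135)


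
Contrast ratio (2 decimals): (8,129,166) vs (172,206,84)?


Linearize each sRGB channel c=v/255: c/12.92 if c ≤ 0.04045 else ((c+0.055)/1.055)^2.4
L = 0.2126×R_lin + 0.7152×G_lin + 0.0722×B_lin
Color 1 (8,129,166):
  R=8: 8/255≈0.0314 ≤ 0.04045 → 0.0314/12.92 ≈ 0.00243
  G=129: 129/255≈0.5059 > 0.04045 → ((0.5059+0.055)/1.055)^2.4 ≈ 0.21953
  B=166: 166/255≈0.6510 > 0.04045 → ((0.6510+0.055)/1.055)^2.4 ≈ 0.38133
  L1 = 0.2126×0.00243 + 0.7152×0.21953 + 0.0722×0.38133 ≈ 0.18505
Color 2 (172,206,84):
  R=172: 172/255≈0.6745 > 0.04045 → ((0.6745+0.055)/1.055)^2.4 ≈ 0.41254
  G=206: 206/255≈0.8078 > 0.04045 → ((0.8078+0.055)/1.055)^2.4 ≈ 0.61721
  B=84: 84/255≈0.3294 > 0.04045 → ((0.3294+0.055)/1.055)^2.4 ≈ 0.08866
  L2 = 0.2126×0.41254 + 0.7152×0.61721 + 0.0722×0.08866 ≈ 0.53553
Lighter = 0.53553, Darker = 0.18505
Ratio = (L_lighter + 0.05) / (L_darker + 0.05)
Ratio = (0.53553 + 0.05) / (0.18505 + 0.05) = 0.58553 / 0.23505 ≈ 2.4911
Ratio ≈ 2.49:1


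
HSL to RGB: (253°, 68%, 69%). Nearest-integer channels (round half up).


H=253°, S=0.68, L=0.69
C = (1-|2L-1|)×S = (1-|0.38|)×0.68 = 0.4216
H' = H/60 = 253/60 ≈ 4.2167; X = C×(1-|H' mod 2 - 1|) ≈ 0.0913
m = L - C/2 = 0.69 - 0.2108 = 0.4792
Sector ⌊H'⌋ = 4 → (R',G',B') = (≈0.0913, 0.0, 0.4216)
RGB = ((R'+m)×255, (G'+m)×255, (B'+m)×255) = (145.4894, 122.196, 229.704)
Round half up → RGB(145, 122, 230)


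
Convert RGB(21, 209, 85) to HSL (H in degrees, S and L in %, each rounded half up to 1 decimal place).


Normalize: R'=21/255≈0.0824, G'=209/255≈0.8196, B'=85/255≈0.3333
Max=209/255, Min=21/255, Δ=Max-Min=188/255
L = (Max+Min)/2 = (209+21)/510 = 230/510 = 0.45098… → L = 45.1%
L ≤ 0.5 → S = Δ/(Max+Min) = 188/(209+21) = 188/230 = 0.81739… → S = 81.7%
(the 1/255 factors cancel in S and H, so raw channel differences can be used)
Max is G' → H = 60 × ((B-R)/Δ + 2) = 60 × ((85-21)/188 + 2)
  64/188 + 2 = 0.3404… + 2 = 2.3404…
  H = 60 × 2.3404… = 140.425…° → H = 140.4°
= HSL(140.4°, 81.7%, 45.1%)


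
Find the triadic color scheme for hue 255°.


Triadic: equally spaced at 120° intervals
H1 = 255°
H2 = (255 + 120) mod 360 = 15°
H3 = (255 + 240) mod 360 = 135°
Triadic = 255°, 15°, 135°


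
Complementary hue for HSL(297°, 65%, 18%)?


Complement = opposite side of color wheel = hue + 180°
H' = (297 + 180) mod 360 = 117°
S and L unchanged.
= HSL(117°, 65%, 18%)


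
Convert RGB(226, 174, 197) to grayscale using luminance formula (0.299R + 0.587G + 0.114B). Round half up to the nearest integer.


Gray = 0.299×R + 0.587×G + 0.114×B
Gray = 0.299×226 + 0.587×174 + 0.114×197
Gray = 67.574 + 102.138 + 22.458
Gray = 192.170 → round half up → 192
Gray = 192


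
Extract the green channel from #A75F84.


Color: #A75F84
R = A7 = 167
G = 5F = 95
B = 84 = 132
Green = 95


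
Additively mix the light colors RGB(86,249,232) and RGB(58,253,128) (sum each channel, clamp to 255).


Additive: each channel = min(255, C₁+C₂)
R: 86+58 = 144 → 144
G: 249+253 = 502 → 255
B: 232+128 = 360 → 255
= RGB(144, 255, 255)


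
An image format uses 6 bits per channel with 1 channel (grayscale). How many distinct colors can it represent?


Total bits = 6 bits/channel × 1 channels = 6 bits
Distinct colors = 2^6
= 64 colors


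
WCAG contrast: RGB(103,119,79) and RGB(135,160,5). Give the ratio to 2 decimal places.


Linearize each sRGB channel c=v/255: c/12.92 if c ≤ 0.04045 else ((c+0.055)/1.055)^2.4
L = 0.2126×R_lin + 0.7152×G_lin + 0.0722×B_lin
Color 1 (103,119,79):
  R=103: 103/255≈0.4039 > 0.04045 → ((0.4039+0.055)/1.055)^2.4 ≈ 0.13563
  G=119: 119/255≈0.4667 > 0.04045 → ((0.4667+0.055)/1.055)^2.4 ≈ 0.18447
  B=79: 79/255≈0.3098 > 0.04045 → ((0.3098+0.055)/1.055)^2.4 ≈ 0.07819
  L1 = 0.2126×0.13563 + 0.7152×0.18447 + 0.0722×0.07819 ≈ 0.16642
Color 2 (135,160,5):
  R=135: 135/255≈0.5294 > 0.04045 → ((0.5294+0.055)/1.055)^2.4 ≈ 0.24228
  G=160: 160/255≈0.6275 > 0.04045 → ((0.6275+0.055)/1.055)^2.4 ≈ 0.35153
  B=5: 5/255≈0.0196 ≤ 0.04045 → 0.0196/12.92 ≈ 0.00152
  L2 = 0.2126×0.24228 + 0.7152×0.35153 + 0.0722×0.00152 ≈ 0.30303
Lighter = 0.30303, Darker = 0.16642
Ratio = (L_lighter + 0.05) / (L_darker + 0.05)
Ratio = (0.30303 + 0.05) / (0.16642 + 0.05) = 0.35303 / 0.21642 ≈ 1.6313
Ratio ≈ 1.63:1


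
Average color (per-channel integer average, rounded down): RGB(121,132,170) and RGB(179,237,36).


Midpoint: each channel = ⌊(C₁+C₂)/2⌋
R: ⌊(121+179)/2⌋ = 150
G: ⌊(132+237)/2⌋ = 184
B: ⌊(170+36)/2⌋ = 103
= RGB(150, 184, 103)


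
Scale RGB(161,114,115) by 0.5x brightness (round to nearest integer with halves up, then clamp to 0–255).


Multiply each channel by 0.5, round half up, clamp to [0, 255]
R: 161×0.5 = 80.5 → round → 81
G: 114×0.5 = 57
B: 115×0.5 = 57.5 → round → 58
= RGB(81, 57, 58)


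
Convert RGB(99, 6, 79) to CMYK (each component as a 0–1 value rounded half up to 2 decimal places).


R'=99/255≈0.3882, G'=6/255≈0.0235, B'=79/255≈0.3098
K = 1 - max(R',G',B') = 1 - 99/255 = 156/255 = 0.61176… → 0.61
(1-R'-K)/(1-K) simplifies to (max-R)/max with max = 99:
C = (99-99)/99 = 0/99 = 0 → 0.00
M = (99-6)/99 = 93/99 = 0.93939… → 0.94
Y = (99-79)/99 = 20/99 = 0.20202… → 0.20
= CMYK(0.00, 0.94, 0.20, 0.61)


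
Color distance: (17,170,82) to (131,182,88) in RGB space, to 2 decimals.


d = √[(R₁-R₂)² + (G₁-G₂)² + (B₁-B₂)²]
d = √[(17-131)² + (170-182)² + (82-88)²]
d = √[12996 + 144 + 36]
d = √13176
d ≈ 114.79


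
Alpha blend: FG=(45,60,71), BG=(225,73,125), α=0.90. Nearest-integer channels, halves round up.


C = α×F + (1-α)×B, with 1-α = 0.10
R: 0.90×45 + 0.10×225 = 40.50 + 22.50 = 63.00 → 63
G: 0.90×60 + 0.10×73 = 54.00 + 7.30 = 61.30 → 61
B: 0.90×71 + 0.10×125 = 63.90 + 12.50 = 76.40 → 76
= RGB(63, 61, 76)


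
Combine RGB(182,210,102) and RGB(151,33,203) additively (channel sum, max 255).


Additive: each channel = min(255, C₁+C₂)
R: 182+151 = 333 → 255
G: 210+33 = 243 → 243
B: 102+203 = 305 → 255
= RGB(255, 243, 255)


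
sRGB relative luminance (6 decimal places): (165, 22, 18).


Linearize each channel (sRGB transfer function): c = v/255; c_lin = c/12.92 if c ≤ 0.04045, else ((c+0.055)/1.055)^2.4
  R: 165/255 ≈ 0.647059 > 0.04045 → ((0.647059+0.055)/1.055)^2.4 ≈ 0.376262
  G: 22/255 ≈ 0.086275 > 0.04045 → ((0.086275+0.055)/1.055)^2.4 ≈ 0.008023
  B: 18/255 ≈ 0.070588 > 0.04045 → ((0.070588+0.055)/1.055)^2.4 ≈ 0.006049
R_lin = 0.376262, G_lin = 0.008023, B_lin = 0.006049
L = 0.2126×R + 0.7152×G + 0.0722×B
L = 0.2126×0.376262 + 0.7152×0.008023 + 0.0722×0.006049
L ≈ 0.086168


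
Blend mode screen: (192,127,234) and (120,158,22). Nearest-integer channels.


Screen: C = 255 - (255-A)×(255-B)/255, rounded to nearest integer
R: 255 - (255-192)×(255-120)/255 = 255 - 8505/255 ≈ 255 - 33.353 = 221.647 → 222
G: 255 - (255-127)×(255-158)/255 = 255 - 12416/255 ≈ 255 - 48.690 = 206.310 → 206
B: 255 - (255-234)×(255-22)/255 = 255 - 4893/255 ≈ 255 - 19.188 = 235.812 → 236
= RGB(222, 206, 236)


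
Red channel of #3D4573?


Color: #3D4573
R = 3D = 61
G = 45 = 69
B = 73 = 115
Red = 61


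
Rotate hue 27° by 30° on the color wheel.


New hue = (H + rotation) mod 360
New hue = (27 + 30) mod 360
= 57 mod 360
= 57°


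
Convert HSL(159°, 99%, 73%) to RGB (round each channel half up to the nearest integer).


H=159°, S=0.99, L=0.73
C = (1-|2L-1|)×S = (1-|0.46|)×0.99 = 0.5346
H' = H/60 = 159/60 ≈ 2.6500; X = C×(1-|H' mod 2 - 1|) = 0.34749
m = L - C/2 = 0.73 - 0.2673 = 0.4627
Sector ⌊H'⌋ = 2 → (R',G',B') = (0.0, 0.5346, 0.34749)
RGB = ((R'+m)×255, (G'+m)×255, (B'+m)×255) = (117.9885, 254.3115, 206.59845)
Round half up → RGB(118, 254, 207)


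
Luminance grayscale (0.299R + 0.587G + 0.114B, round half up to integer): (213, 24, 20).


Gray = 0.299×R + 0.587×G + 0.114×B
Gray = 0.299×213 + 0.587×24 + 0.114×20
Gray = 63.687 + 14.088 + 2.280
Gray = 80.055 → round half up → 80
Gray = 80


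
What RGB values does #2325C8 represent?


23 → 35 (R)
25 → 37 (G)
C8 → 200 (B)
= RGB(35, 37, 200)


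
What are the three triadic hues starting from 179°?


Triadic: equally spaced at 120° intervals
H1 = 179°
H2 = (179 + 120) mod 360 = 299°
H3 = (179 + 240) mod 360 = 59°
Triadic = 179°, 299°, 59°


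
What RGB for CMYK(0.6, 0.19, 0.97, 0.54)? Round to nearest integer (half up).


R = 255 × (1-C) × (1-K) = 255 × 0.40 × 0.46 = 46.92 → 47
G = 255 × (1-M) × (1-K) = 255 × 0.81 × 0.46 = 95.013 → 95
B = 255 × (1-Y) × (1-K) = 255 × 0.03 × 0.46 = 3.519 → 4
= RGB(47, 95, 4)


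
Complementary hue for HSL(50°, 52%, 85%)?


Complement = opposite side of color wheel = hue + 180°
H' = (50 + 180) mod 360 = 230°
S and L unchanged.
= HSL(230°, 52%, 85%)


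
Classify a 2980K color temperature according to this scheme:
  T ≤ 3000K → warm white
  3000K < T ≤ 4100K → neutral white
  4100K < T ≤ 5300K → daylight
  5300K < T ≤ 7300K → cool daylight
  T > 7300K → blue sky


Temperature: 2980K
2980K ≤ 3000K → warm white
Classification: warm white


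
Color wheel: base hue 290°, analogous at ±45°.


Base hue: 290°
Left analog: (290 - 45) mod 360 = 245°
Right analog: (290 + 45) mod 360 = 335°
Analogous hues = 245° and 335°


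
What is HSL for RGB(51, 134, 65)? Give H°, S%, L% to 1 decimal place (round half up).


Normalize: R'=51/255≈0.2000, G'=134/255≈0.5255, B'=65/255≈0.2549
Max=134/255, Min=51/255, Δ=Max-Min=83/255
L = (Max+Min)/2 = (134+51)/510 = 185/510 = 0.36274… → L = 36.3%
L ≤ 0.5 → S = Δ/(Max+Min) = 83/(134+51) = 83/185 = 0.44864… → S = 44.9%
(the 1/255 factors cancel in S and H, so raw channel differences can be used)
Max is G' → H = 60 × ((B-R)/Δ + 2) = 60 × ((65-51)/83 + 2)
  14/83 + 2 = 0.1686… + 2 = 2.1686…
  H = 60 × 2.1686… = 130.120…° → H = 130.1°
= HSL(130.1°, 44.9%, 36.3%)


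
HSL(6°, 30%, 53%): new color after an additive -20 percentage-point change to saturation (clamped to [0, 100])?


Original S = 30%
Adjustment = -20 percentage points
New S = 30 + (-20) = 10
Clamp to [0, 100] → 10
= HSL(6°, 10%, 53%)


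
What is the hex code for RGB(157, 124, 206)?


R = 157 → 9D (hex)
G = 124 → 7C (hex)
B = 206 → CE (hex)
Hex = #9D7CCE


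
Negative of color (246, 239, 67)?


Invert: (255-R, 255-G, 255-B)
R: 255-246 = 9
G: 255-239 = 16
B: 255-67 = 188
= RGB(9, 16, 188)


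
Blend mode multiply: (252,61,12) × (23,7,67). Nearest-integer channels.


Multiply: C = A×B/255, rounded to nearest integer
R: 252×23/255 = 5796/255 ≈ 22.729 → 23
G: 61×7/255 = 427/255 ≈ 1.675 → 2
B: 12×67/255 = 804/255 ≈ 3.153 → 3
= RGB(23, 2, 3)


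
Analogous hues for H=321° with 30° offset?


Base hue: 321°
Left analog: (321 - 30) mod 360 = 291°
Right analog: (321 + 30) mod 360 = 351°
Analogous hues = 291° and 351°


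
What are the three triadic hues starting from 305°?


Triadic: equally spaced at 120° intervals
H1 = 305°
H2 = (305 + 120) mod 360 = 65°
H3 = (305 + 240) mod 360 = 185°
Triadic = 305°, 65°, 185°


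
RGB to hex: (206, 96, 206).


R = 206 → CE (hex)
G = 96 → 60 (hex)
B = 206 → CE (hex)
Hex = #CE60CE


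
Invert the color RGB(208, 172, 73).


Invert: (255-R, 255-G, 255-B)
R: 255-208 = 47
G: 255-172 = 83
B: 255-73 = 182
= RGB(47, 83, 182)


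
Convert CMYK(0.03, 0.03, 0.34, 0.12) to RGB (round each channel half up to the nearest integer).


R = 255 × (1-C) × (1-K) = 255 × 0.97 × 0.88 = 217.668 → 218
G = 255 × (1-M) × (1-K) = 255 × 0.97 × 0.88 = 217.668 → 218
B = 255 × (1-Y) × (1-K) = 255 × 0.66 × 0.88 = 148.104 → 148
= RGB(218, 218, 148)


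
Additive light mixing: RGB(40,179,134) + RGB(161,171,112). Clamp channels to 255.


Additive: each channel = min(255, C₁+C₂)
R: 40+161 = 201 → 201
G: 179+171 = 350 → 255
B: 134+112 = 246 → 246
= RGB(201, 255, 246)


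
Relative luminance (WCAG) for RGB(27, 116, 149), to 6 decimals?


Linearize each channel (sRGB transfer function): c = v/255; c_lin = c/12.92 if c ≤ 0.04045, else ((c+0.055)/1.055)^2.4
  R: 27/255 ≈ 0.105882 > 0.04045 → ((0.105882+0.055)/1.055)^2.4 ≈ 0.010960
  G: 116/255 ≈ 0.454902 > 0.04045 → ((0.454902+0.055)/1.055)^2.4 ≈ 0.174647
  B: 149/255 ≈ 0.584314 > 0.04045 → ((0.584314+0.055)/1.055)^2.4 ≈ 0.300544
R_lin = 0.010960, G_lin = 0.174647, B_lin = 0.300544
L = 0.2126×R + 0.7152×G + 0.0722×B
L = 0.2126×0.010960 + 0.7152×0.174647 + 0.0722×0.300544
L ≈ 0.148937


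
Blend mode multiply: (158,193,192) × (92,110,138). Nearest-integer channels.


Multiply: C = A×B/255, rounded to nearest integer
R: 158×92/255 = 14536/255 ≈ 57.004 → 57
G: 193×110/255 = 21230/255 ≈ 83.255 → 83
B: 192×138/255 = 26496/255 ≈ 103.906 → 104
= RGB(57, 83, 104)


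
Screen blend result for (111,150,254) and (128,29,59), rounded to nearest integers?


Screen: C = 255 - (255-A)×(255-B)/255, rounded to nearest integer
R: 255 - (255-111)×(255-128)/255 = 255 - 18288/255 ≈ 255 - 71.718 = 183.282 → 183
G: 255 - (255-150)×(255-29)/255 = 255 - 23730/255 ≈ 255 - 93.059 = 161.941 → 162
B: 255 - (255-254)×(255-59)/255 = 255 - 196/255 ≈ 255 - 0.769 = 254.231 → 254
= RGB(183, 162, 254)


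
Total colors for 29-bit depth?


Colors = 2^bits = 2^29
= 536,870,912 colors


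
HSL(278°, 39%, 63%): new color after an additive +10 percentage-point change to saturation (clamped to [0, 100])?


Original S = 39%
Adjustment = +10 percentage points
New S = 39 + (10) = 49
Clamp to [0, 100] → 49
= HSL(278°, 49%, 63%)


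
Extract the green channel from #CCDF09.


Color: #CCDF09
R = CC = 204
G = DF = 223
B = 09 = 9
Green = 223


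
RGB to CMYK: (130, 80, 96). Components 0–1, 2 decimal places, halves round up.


R'=130/255≈0.5098, G'=80/255≈0.3137, B'=96/255≈0.3765
K = 1 - max(R',G',B') = 1 - 130/255 = 125/255 = 0.49019… → 0.49
(1-R'-K)/(1-K) simplifies to (max-R)/max with max = 130:
C = (130-130)/130 = 0/130 = 0 → 0.00
M = (130-80)/130 = 50/130 = 0.38461… → 0.38
Y = (130-96)/130 = 34/130 = 0.26153… → 0.26
= CMYK(0.00, 0.38, 0.26, 0.49)


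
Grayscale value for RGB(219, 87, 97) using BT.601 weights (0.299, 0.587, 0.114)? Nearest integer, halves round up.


Gray = 0.299×R + 0.587×G + 0.114×B
Gray = 0.299×219 + 0.587×87 + 0.114×97
Gray = 65.481 + 51.069 + 11.058
Gray = 127.608 → round half up → 128
Gray = 128


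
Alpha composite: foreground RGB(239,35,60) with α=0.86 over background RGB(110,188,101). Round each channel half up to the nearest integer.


C = α×F + (1-α)×B, with 1-α = 0.14
R: 0.86×239 + 0.14×110 = 205.54 + 15.40 = 220.94 → 221
G: 0.86×35 + 0.14×188 = 30.10 + 26.32 = 56.42 → 56
B: 0.86×60 + 0.14×101 = 51.60 + 14.14 = 65.74 → 66
= RGB(221, 56, 66)


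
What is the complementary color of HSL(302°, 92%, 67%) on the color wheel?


Complement = opposite side of color wheel = hue + 180°
H' = (302 + 180) mod 360 = 122°
S and L unchanged.
= HSL(122°, 92%, 67%)


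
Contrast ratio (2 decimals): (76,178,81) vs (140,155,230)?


Linearize each sRGB channel c=v/255: c/12.92 if c ≤ 0.04045 else ((c+0.055)/1.055)^2.4
L = 0.2126×R_lin + 0.7152×G_lin + 0.0722×B_lin
Color 1 (76,178,81):
  R=76: 76/255≈0.2980 > 0.04045 → ((0.2980+0.055)/1.055)^2.4 ≈ 0.07227
  G=178: 178/255≈0.6980 > 0.04045 → ((0.6980+0.055)/1.055)^2.4 ≈ 0.44520
  B=81: 81/255≈0.3176 > 0.04045 → ((0.3176+0.055)/1.055)^2.4 ≈ 0.08228
  L1 = 0.2126×0.07227 + 0.7152×0.44520 + 0.0722×0.08228 ≈ 0.33971
Color 2 (140,155,230):
  R=140: 140/255≈0.5490 > 0.04045 → ((0.5490+0.055)/1.055)^2.4 ≈ 0.26225
  G=155: 155/255≈0.6078 > 0.04045 → ((0.6078+0.055)/1.055)^2.4 ≈ 0.32778
  B=230: 230/255≈0.9020 > 0.04045 → ((0.9020+0.055)/1.055)^2.4 ≈ 0.79130
  L2 = 0.2126×0.26225 + 0.7152×0.32778 + 0.0722×0.79130 ≈ 0.34731
Lighter = 0.34731, Darker = 0.33971
Ratio = (L_lighter + 0.05) / (L_darker + 0.05)
Ratio = (0.34731 + 0.05) / (0.33971 + 0.05) = 0.39731 / 0.38971 ≈ 1.0195
Ratio ≈ 1.02:1


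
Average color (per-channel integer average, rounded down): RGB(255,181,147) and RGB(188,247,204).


Midpoint: each channel = ⌊(C₁+C₂)/2⌋
R: ⌊(255+188)/2⌋ = 221
G: ⌊(181+247)/2⌋ = 214
B: ⌊(147+204)/2⌋ = 175
= RGB(221, 214, 175)


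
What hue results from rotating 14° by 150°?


New hue = (H + rotation) mod 360
New hue = (14 + 150) mod 360
= 164 mod 360
= 164°


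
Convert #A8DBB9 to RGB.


A8 → 168 (R)
DB → 219 (G)
B9 → 185 (B)
= RGB(168, 219, 185)


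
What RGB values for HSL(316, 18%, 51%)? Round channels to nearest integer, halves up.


H=316°, S=0.18, L=0.51
C = (1-|2L-1|)×S = (1-|0.02|)×0.18 = 0.1764
H' = H/60 = 316/60 ≈ 5.2667; X = C×(1-|H' mod 2 - 1|) = 0.12936
m = L - C/2 = 0.51 - 0.0882 = 0.4218
Sector ⌊H'⌋ = 5 → (R',G',B') = (0.1764, 0.0, 0.12936)
RGB = ((R'+m)×255, (G'+m)×255, (B'+m)×255) = (152.541, 107.559, 140.5458)
Round half up → RGB(153, 108, 141)


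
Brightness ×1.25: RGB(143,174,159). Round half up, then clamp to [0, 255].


Multiply each channel by 1.25, round half up, clamp to [0, 255]
R: 143×1.25 = 178.75 → round → 179
G: 174×1.25 = 217.5 → round → 218
B: 159×1.25 = 198.75 → round → 199
= RGB(179, 218, 199)


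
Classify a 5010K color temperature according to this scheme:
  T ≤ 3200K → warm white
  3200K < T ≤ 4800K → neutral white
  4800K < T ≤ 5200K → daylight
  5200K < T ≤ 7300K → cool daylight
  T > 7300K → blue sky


Temperature: 5010K
4800K < 5010K ≤ 5200K → daylight
Classification: daylight


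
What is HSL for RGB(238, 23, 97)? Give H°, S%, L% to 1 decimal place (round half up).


Normalize: R'=238/255≈0.9333, G'=23/255≈0.0902, B'=97/255≈0.3804
Max=238/255, Min=23/255, Δ=Max-Min=215/255
L = (Max+Min)/2 = (238+23)/510 = 261/510 = 0.51176… → L = 51.2%
L > 0.5 → S = Δ/(2-Max-Min) = 215/(510-238-23) = 215/249 = 0.86345… → S = 86.3%
(the 1/255 factors cancel in S and H, so raw channel differences can be used)
Max is R' → H = 60 × (((G-B)/Δ) mod 6) = 60 × (((23-97)/215) mod 6)
  (-74)/215 = -0.3441…; negative, so add 6 → 5.6558…
  H = 60 × 5.6558… = 339.348…° → H = 339.3°
= HSL(339.3°, 86.3%, 51.2%)


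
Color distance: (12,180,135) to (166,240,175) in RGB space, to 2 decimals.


d = √[(R₁-R₂)² + (G₁-G₂)² + (B₁-B₂)²]
d = √[(12-166)² + (180-240)² + (135-175)²]
d = √[23716 + 3600 + 1600]
d = √28916
d ≈ 170.05


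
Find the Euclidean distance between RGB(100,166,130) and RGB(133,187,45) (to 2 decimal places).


d = √[(R₁-R₂)² + (G₁-G₂)² + (B₁-B₂)²]
d = √[(100-133)² + (166-187)² + (130-45)²]
d = √[1089 + 441 + 7225]
d = √8755
d ≈ 93.57


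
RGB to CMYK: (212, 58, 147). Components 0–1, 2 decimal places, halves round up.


R'=212/255≈0.8314, G'=58/255≈0.2275, B'=147/255≈0.5765
K = 1 - max(R',G',B') = 1 - 212/255 = 43/255 = 0.16862… → 0.17
(1-R'-K)/(1-K) simplifies to (max-R)/max with max = 212:
C = (212-212)/212 = 0/212 = 0 → 0.00
M = (212-58)/212 = 154/212 = 0.72641… → 0.73
Y = (212-147)/212 = 65/212 = 0.30660… → 0.31
= CMYK(0.00, 0.73, 0.31, 0.17)


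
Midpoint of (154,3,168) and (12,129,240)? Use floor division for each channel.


Midpoint: each channel = ⌊(C₁+C₂)/2⌋
R: ⌊(154+12)/2⌋ = 83
G: ⌊(3+129)/2⌋ = 66
B: ⌊(168+240)/2⌋ = 204
= RGB(83, 66, 204)


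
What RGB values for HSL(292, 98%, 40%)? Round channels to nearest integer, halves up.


H=292°, S=0.98, L=0.40
C = (1-|2L-1|)×S = (1-|-0.20|)×0.98 = 0.784
H' = H/60 = 292/60 ≈ 4.8667; X = C×(1-|H' mod 2 - 1|) ≈ 0.6795
m = L - C/2 = 0.40 - 0.392 = 0.008
Sector ⌊H'⌋ = 4 → (R',G',B') = (≈0.6795, 0.0, 0.784)
RGB = ((R'+m)×255, (G'+m)×255, (B'+m)×255) = (175.304, 2.04, 201.96)
Round half up → RGB(175, 2, 202)


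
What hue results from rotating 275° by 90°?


New hue = (H + rotation) mod 360
New hue = (275 + 90) mod 360
= 365 mod 360
= 5°


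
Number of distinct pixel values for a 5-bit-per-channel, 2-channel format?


Total bits = 5 bits/channel × 2 channels = 10 bits
Distinct pixel values = 2^10
= 1,024 pixel values


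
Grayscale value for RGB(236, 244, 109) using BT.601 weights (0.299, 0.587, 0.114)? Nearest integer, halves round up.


Gray = 0.299×R + 0.587×G + 0.114×B
Gray = 0.299×236 + 0.587×244 + 0.114×109
Gray = 70.564 + 143.228 + 12.426
Gray = 226.218 → round half up → 226
Gray = 226


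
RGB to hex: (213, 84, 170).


R = 213 → D5 (hex)
G = 84 → 54 (hex)
B = 170 → AA (hex)
Hex = #D554AA


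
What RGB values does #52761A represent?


52 → 82 (R)
76 → 118 (G)
1A → 26 (B)
= RGB(82, 118, 26)


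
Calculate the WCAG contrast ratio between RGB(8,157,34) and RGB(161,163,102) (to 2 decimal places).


Linearize each sRGB channel c=v/255: c/12.92 if c ≤ 0.04045 else ((c+0.055)/1.055)^2.4
L = 0.2126×R_lin + 0.7152×G_lin + 0.0722×B_lin
Color 1 (8,157,34):
  R=8: 8/255≈0.0314 ≤ 0.04045 → 0.0314/12.92 ≈ 0.00243
  G=157: 157/255≈0.6157 > 0.04045 → ((0.6157+0.055)/1.055)^2.4 ≈ 0.33716
  B=34: 34/255≈0.1333 > 0.04045 → ((0.1333+0.055)/1.055)^2.4 ≈ 0.01600
  L1 = 0.2126×0.00243 + 0.7152×0.33716 + 0.0722×0.01600 ≈ 0.24281
Color 2 (161,163,102):
  R=161: 161/255≈0.6314 > 0.04045 → ((0.6314+0.055)/1.055)^2.4 ≈ 0.35640
  G=163: 163/255≈0.6392 > 0.04045 → ((0.6392+0.055)/1.055)^2.4 ≈ 0.36625
  B=102: 102/255≈0.4000 > 0.04045 → ((0.4000+0.055)/1.055)^2.4 ≈ 0.13287
  L2 = 0.2126×0.35640 + 0.7152×0.36625 + 0.0722×0.13287 ≈ 0.34731
Lighter = 0.34731, Darker = 0.24281
Ratio = (L_lighter + 0.05) / (L_darker + 0.05)
Ratio = (0.34731 + 0.05) / (0.24281 + 0.05) = 0.39731 / 0.29281 ≈ 1.3569
Ratio ≈ 1.36:1


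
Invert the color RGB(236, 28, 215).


Invert: (255-R, 255-G, 255-B)
R: 255-236 = 19
G: 255-28 = 227
B: 255-215 = 40
= RGB(19, 227, 40)


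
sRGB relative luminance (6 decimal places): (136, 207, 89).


Linearize each channel (sRGB transfer function): c = v/255; c_lin = c/12.92 if c ≤ 0.04045, else ((c+0.055)/1.055)^2.4
  R: 136/255 ≈ 0.533333 > 0.04045 → ((0.533333+0.055)/1.055)^2.4 ≈ 0.246201
  G: 207/255 ≈ 0.811765 > 0.04045 → ((0.811765+0.055)/1.055)^2.4 ≈ 0.623960
  B: 89/255 ≈ 0.349020 > 0.04045 → ((0.349020+0.055)/1.055)^2.4 ≈ 0.099899
R_lin = 0.246201, G_lin = 0.623960, B_lin = 0.099899
L = 0.2126×R + 0.7152×G + 0.0722×B
L = 0.2126×0.246201 + 0.7152×0.623960 + 0.0722×0.099899
L ≈ 0.505812


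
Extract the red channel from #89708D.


Color: #89708D
R = 89 = 137
G = 70 = 112
B = 8D = 141
Red = 137


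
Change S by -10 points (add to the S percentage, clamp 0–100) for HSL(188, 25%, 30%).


Original S = 25%
Adjustment = -10 percentage points
New S = 25 + (-10) = 15
Clamp to [0, 100] → 15
= HSL(188°, 15%, 30%)


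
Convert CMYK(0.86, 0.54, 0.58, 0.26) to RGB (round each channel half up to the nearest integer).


R = 255 × (1-C) × (1-K) = 255 × 0.14 × 0.74 = 26.418 → 26
G = 255 × (1-M) × (1-K) = 255 × 0.46 × 0.74 = 86.802 → 87
B = 255 × (1-Y) × (1-K) = 255 × 0.42 × 0.74 = 79.254 → 79
= RGB(26, 87, 79)


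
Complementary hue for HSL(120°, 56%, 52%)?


Complement = opposite side of color wheel = hue + 180°
H' = (120 + 180) mod 360 = 300°
S and L unchanged.
= HSL(300°, 56%, 52%)


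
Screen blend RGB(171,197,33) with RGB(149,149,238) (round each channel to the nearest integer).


Screen: C = 255 - (255-A)×(255-B)/255, rounded to nearest integer
R: 255 - (255-171)×(255-149)/255 = 255 - 8904/255 ≈ 255 - 34.918 = 220.082 → 220
G: 255 - (255-197)×(255-149)/255 = 255 - 6148/255 ≈ 255 - 24.110 = 230.890 → 231
B: 255 - (255-33)×(255-238)/255 = 255 - 3774/255 ≈ 255 - 14.800 = 240.200 → 240
= RGB(220, 231, 240)


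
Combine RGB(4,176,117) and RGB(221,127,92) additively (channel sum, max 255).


Additive: each channel = min(255, C₁+C₂)
R: 4+221 = 225 → 225
G: 176+127 = 303 → 255
B: 117+92 = 209 → 209
= RGB(225, 255, 209)


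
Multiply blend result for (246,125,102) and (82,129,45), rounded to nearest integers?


Multiply: C = A×B/255, rounded to nearest integer
R: 246×82/255 = 20172/255 ≈ 79.106 → 79
G: 125×129/255 = 16125/255 ≈ 63.235 → 63
B: 102×45/255 = 4590/255 ≈ 18.000 → 18
= RGB(79, 63, 18)


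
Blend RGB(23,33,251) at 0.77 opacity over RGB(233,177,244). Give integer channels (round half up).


C = α×F + (1-α)×B, with 1-α = 0.23
R: 0.77×23 + 0.23×233 = 17.71 + 53.59 = 71.30 → 71
G: 0.77×33 + 0.23×177 = 25.41 + 40.71 = 66.12 → 66
B: 0.77×251 + 0.23×244 = 193.27 + 56.12 = 249.39 → 249
= RGB(71, 66, 249)


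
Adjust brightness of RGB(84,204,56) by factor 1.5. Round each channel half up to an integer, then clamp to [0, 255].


Multiply each channel by 1.5, round half up, clamp to [0, 255]
R: 84×1.5 = 126
G: 204×1.5 = 306 → clamp → 255
B: 56×1.5 = 84
= RGB(126, 255, 84)


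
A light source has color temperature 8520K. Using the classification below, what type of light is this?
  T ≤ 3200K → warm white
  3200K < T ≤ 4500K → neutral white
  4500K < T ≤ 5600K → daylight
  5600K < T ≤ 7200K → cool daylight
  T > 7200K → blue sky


Temperature: 8520K
8520K > 7200K → blue sky
Classification: blue sky


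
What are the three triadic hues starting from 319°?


Triadic: equally spaced at 120° intervals
H1 = 319°
H2 = (319 + 120) mod 360 = 79°
H3 = (319 + 240) mod 360 = 199°
Triadic = 319°, 79°, 199°


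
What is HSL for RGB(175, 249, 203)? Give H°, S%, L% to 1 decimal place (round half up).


Normalize: R'=175/255≈0.6863, G'=249/255≈0.9765, B'=203/255≈0.7961
Max=249/255, Min=175/255, Δ=Max-Min=74/255
L = (Max+Min)/2 = (249+175)/510 = 424/510 = 0.83137… → L = 83.1%
L > 0.5 → S = Δ/(2-Max-Min) = 74/(510-249-175) = 74/86 = 0.86046… → S = 86.0%
(the 1/255 factors cancel in S and H, so raw channel differences can be used)
Max is G' → H = 60 × ((B-R)/Δ + 2) = 60 × ((203-175)/74 + 2)
  28/74 + 2 = 0.3783… + 2 = 2.3783…
  H = 60 × 2.3783… = 142.702…° → H = 142.7°
= HSL(142.7°, 86.0%, 83.1%)


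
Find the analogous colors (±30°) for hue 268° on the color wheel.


Base hue: 268°
Left analog: (268 - 30) mod 360 = 238°
Right analog: (268 + 30) mod 360 = 298°
Analogous hues = 238° and 298°


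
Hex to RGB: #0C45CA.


0C → 12 (R)
45 → 69 (G)
CA → 202 (B)
= RGB(12, 69, 202)


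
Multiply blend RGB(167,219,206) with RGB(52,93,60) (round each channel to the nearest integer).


Multiply: C = A×B/255, rounded to nearest integer
R: 167×52/255 = 8684/255 ≈ 34.055 → 34
G: 219×93/255 = 20367/255 ≈ 79.871 → 80
B: 206×60/255 = 12360/255 ≈ 48.471 → 48
= RGB(34, 80, 48)


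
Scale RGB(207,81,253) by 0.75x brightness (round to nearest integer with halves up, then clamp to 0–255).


Multiply each channel by 0.75, round half up, clamp to [0, 255]
R: 207×0.75 = 155.25 → round → 155
G: 81×0.75 = 60.75 → round → 61
B: 253×0.75 = 189.75 → round → 190
= RGB(155, 61, 190)


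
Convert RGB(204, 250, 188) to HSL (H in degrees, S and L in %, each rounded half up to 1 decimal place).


Normalize: R'=204/255≈0.8000, G'=250/255≈0.9804, B'=188/255≈0.7373
Max=250/255, Min=188/255, Δ=Max-Min=62/255
L = (Max+Min)/2 = (250+188)/510 = 438/510 = 0.85882… → L = 85.9%
L > 0.5 → S = Δ/(2-Max-Min) = 62/(510-250-188) = 62/72 = 0.86111… → S = 86.1%
(the 1/255 factors cancel in S and H, so raw channel differences can be used)
Max is G' → H = 60 × ((B-R)/Δ + 2) = 60 × ((188-204)/62 + 2)
  -16/62 + 2 = -0.2580… + 2 = 1.7419…
  H = 60 × 1.7419… = 104.516…° → H = 104.5°
= HSL(104.5°, 86.1%, 85.9%)
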